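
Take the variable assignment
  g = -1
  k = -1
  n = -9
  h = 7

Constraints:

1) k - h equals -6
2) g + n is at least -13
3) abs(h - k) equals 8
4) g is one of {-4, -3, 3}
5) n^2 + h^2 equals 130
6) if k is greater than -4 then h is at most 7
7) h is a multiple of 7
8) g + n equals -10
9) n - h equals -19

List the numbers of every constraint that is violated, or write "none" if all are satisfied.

The assignment fails constraints 1, 4, and 9.

1) k - h = -1 - 7 = -8, not -6 — violated.
2) g + n = -1 + (-9) = -10; -10 ≥ -13 — OK.
3) abs(7 - (-1)) = 8 — OK.
4) g = -1 is not in {-4, -3, 3} — violated.
5) n^2 + h^2 = (-9)^2 + 7^2 = 81 + 49 = 130 — OK.
6) k = -1 > -4, so we need h ≤ 7; h = 7 ≤ 7 — OK.
7) 7 / 7 = 1, so 7 divides 7 — OK.
8) g + n = -1 + (-9) = -10 — OK.
9) n - h = -9 - 7 = -16, not -19 — violated.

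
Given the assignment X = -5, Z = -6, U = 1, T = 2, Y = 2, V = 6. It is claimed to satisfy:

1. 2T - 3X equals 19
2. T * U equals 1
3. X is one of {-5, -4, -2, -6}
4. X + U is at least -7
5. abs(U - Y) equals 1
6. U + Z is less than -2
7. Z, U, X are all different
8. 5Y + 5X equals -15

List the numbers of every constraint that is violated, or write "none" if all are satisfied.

Violated: 2.

1. 2T - 3X = 2(2) - 3(-5) = 19 — satisfied.
2. T * U = 2 * 1 = 2, not 1 — violated.
3. X = -5 is in {-5, -4, -2, -6} — satisfied.
4. X + U = -5 + 1 = -4; -4 ≥ -7 — satisfied.
5. abs(1 - 2) = 1 — satisfied.
6. U + Z = 1 + (-6) = -5; -5 < -2 — satisfied.
7. values -6, 1, -5 are pairwise distinct — satisfied.
8. 5Y + 5X = 5(2) + 5(-5) = -15 — satisfied.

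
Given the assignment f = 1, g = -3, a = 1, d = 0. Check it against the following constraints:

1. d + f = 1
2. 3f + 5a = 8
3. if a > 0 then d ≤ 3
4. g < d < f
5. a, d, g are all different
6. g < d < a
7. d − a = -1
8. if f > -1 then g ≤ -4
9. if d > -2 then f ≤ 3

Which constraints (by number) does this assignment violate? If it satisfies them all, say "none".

1. d + f = 0 + 1 = 1  yes
2. 3f + 5a = 3(1) + 5(1) = 8  yes
3. a = 1 > 0, so we need d ≤ 3; d = 0 ≤ 3  yes
4. values -3 < 0 < 1  yes
5. values 1, 0, -3 are pairwise distinct  yes
6. values -3 < 0 < 1  yes
7. d − a = 0 − 1 = -1  yes
8. f = 1 > -1, so we need g ≤ -4; but g = -3 > -4  no
9. d = 0 > -2, so we need f ≤ 3; f = 1 ≤ 3  yes

The assignment fails constraint 8.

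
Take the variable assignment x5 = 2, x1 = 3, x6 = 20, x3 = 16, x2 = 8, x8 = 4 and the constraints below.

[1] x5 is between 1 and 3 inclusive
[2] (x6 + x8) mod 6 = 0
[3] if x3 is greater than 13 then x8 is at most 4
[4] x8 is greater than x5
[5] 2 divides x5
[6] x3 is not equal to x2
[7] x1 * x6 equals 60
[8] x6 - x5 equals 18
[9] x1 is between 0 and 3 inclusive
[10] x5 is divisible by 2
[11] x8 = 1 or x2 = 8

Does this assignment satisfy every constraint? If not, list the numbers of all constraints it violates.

The assignment satisfies every constraint.

[1] x5 = 2 lies in [1, 3] — satisfied.
[2] x6 + x8 = 24; 24 mod 6 = 0 — satisfied.
[3] x3 = 16 > 13, so we need x8 ≤ 4; x8 = 4 ≤ 4 — satisfied.
[4] x8 = 4, x5 = 2; 4 > 2 — satisfied.
[5] 2 / 2 = 1, so 2 divides 2 — satisfied.
[6] x3 = 16, x2 = 8; distinct — satisfied.
[7] x1 * x6 = 3 * 20 = 60 — satisfied.
[8] x6 - x5 = 20 - 2 = 18 — satisfied.
[9] x1 = 3 lies in [0, 3] — satisfied.
[10] 2 / 2 = 1, so 2 divides 2 — satisfied.
[11] x8 = 4 ≠ 1, but x2 = 8 = 8 (second disjunct) — satisfied.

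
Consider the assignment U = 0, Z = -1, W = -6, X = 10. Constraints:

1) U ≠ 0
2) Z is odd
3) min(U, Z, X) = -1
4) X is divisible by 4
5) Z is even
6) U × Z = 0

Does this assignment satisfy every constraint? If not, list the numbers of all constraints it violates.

Constraints 1, 4, and 5 do not hold.

1) U = 0, but 0 is required to differ  ✗
2) Z = -1 is odd  ✓
3) min(0, -1, 10) = -1  ✓
4) 10 = 4×2 + 2, so 4 does not divide 10  ✗
5) Z = -1 is odd  ✗
6) U × Z = 0 × (-1) = 0  ✓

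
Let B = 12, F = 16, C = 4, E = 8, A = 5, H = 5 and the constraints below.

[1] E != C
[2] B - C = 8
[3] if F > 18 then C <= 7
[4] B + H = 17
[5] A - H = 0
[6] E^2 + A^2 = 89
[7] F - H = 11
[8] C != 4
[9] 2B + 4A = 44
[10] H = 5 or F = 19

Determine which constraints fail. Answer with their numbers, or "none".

Constraint 8 is violated.

[1] E = 8, C = 4; distinct  ✔
[2] B - C = 12 - 4 = 8  ✔
[3] F = 16, not > 18; antecedent false, conditional vacuously true  ✔
[4] B + H = 12 + 5 = 17  ✔
[5] A - H = 5 - 5 = 0  ✔
[6] E^2 + A^2 = 8^2 + 5^2 = 64 + 25 = 89  ✔
[7] F - H = 16 - 5 = 11  ✔
[8] C = 4, but 4 is required to differ  ✘
[9] 2B + 4A = 2(12) + 4(5) = 44  ✔
[10] H = 5 = 5 (first disjunct)  ✔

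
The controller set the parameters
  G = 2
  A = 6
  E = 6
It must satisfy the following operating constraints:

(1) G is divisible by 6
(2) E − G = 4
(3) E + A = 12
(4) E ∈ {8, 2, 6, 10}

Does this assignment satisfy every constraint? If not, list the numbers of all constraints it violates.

Violated: 1.

(1) 2 = 6×0 + 2, so 6 does not divide 2  ✗
(2) E − G = 6 − 2 = 4  ✓
(3) E + A = 6 + 6 = 12  ✓
(4) E = 6 is in {8, 2, 6, 10}  ✓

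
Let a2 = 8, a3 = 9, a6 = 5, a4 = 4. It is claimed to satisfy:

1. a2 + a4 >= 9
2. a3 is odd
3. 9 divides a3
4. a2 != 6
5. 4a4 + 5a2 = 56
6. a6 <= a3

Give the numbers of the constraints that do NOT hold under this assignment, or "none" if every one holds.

1. a2 + a4 = 8 + 4 = 12; 12 ≥ 9 — holds.
2. a3 = 9 is odd — holds.
3. 9 / 9 = 1, so 9 divides 9 — holds.
4. a2 = 8, and 8 ≠ 6 — holds.
5. 4a4 + 5a2 = 4(4) + 5(8) = 56 — holds.
6. a6 = 5, a3 = 9; 5 ≤ 9 — holds.

None — every constraint holds.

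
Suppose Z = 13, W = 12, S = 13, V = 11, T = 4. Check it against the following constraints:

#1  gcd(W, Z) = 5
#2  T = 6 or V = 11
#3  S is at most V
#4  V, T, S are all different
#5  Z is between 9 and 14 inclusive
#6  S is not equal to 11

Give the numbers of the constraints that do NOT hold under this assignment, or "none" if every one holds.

Violated: 1 and 3.

#1 gcd(12, 13) = 1, not 5  FAIL
#2 T = 4 ≠ 6, but V = 11 = 11 (second disjunct)  OK
#3 S = 13, V = 11; 13 > 11 (want ≤)  FAIL
#4 values 11, 4, 13 are pairwise distinct  OK
#5 Z = 13 lies in [9, 14]  OK
#6 S = 13, and 13 ≠ 11  OK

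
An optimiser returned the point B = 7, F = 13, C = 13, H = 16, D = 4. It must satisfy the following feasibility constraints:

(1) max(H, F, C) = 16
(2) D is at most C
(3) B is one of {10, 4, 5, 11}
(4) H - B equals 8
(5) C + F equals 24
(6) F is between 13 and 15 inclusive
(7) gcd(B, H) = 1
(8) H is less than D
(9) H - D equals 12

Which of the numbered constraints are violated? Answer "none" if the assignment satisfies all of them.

(1) max(16, 13, 13) = 16 — OK.
(2) D = 4, C = 13; 4 ≤ 13 — OK.
(3) B = 7 is not in {10, 4, 5, 11} — violated.
(4) H - B = 16 - 7 = 9, not 8 — violated.
(5) C + F = 13 + 13 = 26, not 24 — violated.
(6) F = 13 lies in [13, 15] — OK.
(7) gcd(7, 16) = 1 — OK.
(8) H = 16, D = 4; 16 ≥ 4 (want <) — violated.
(9) H - D = 16 - 4 = 12 — OK.

Constraints 3, 4, 5, 8 are violated.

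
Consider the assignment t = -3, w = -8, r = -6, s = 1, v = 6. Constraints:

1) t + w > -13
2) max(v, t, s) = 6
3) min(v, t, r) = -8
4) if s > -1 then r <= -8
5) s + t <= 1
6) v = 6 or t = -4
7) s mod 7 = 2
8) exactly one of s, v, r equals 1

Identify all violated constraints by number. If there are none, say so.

1) t + w = -3 + (-8) = -11; -11 > -13 — satisfied.
2) max(6, -3, 1) = 6 — satisfied.
3) min(6, -3, -6) = -6, not -8 — violated.
4) s = 1 > -1, so we need r ≤ -8; but r = -6 > -8 — violated.
5) s + t = 1 + (-3) = -2; -2 ≤ 1 — satisfied.
6) v = 6 = 6 (first disjunct) — satisfied.
7) 1 mod 7 = 1, not 2 — violated.
8) s=1, v=6, r=-6; 1 of them equals 1 — satisfied.

Violated: 3, 4, 7.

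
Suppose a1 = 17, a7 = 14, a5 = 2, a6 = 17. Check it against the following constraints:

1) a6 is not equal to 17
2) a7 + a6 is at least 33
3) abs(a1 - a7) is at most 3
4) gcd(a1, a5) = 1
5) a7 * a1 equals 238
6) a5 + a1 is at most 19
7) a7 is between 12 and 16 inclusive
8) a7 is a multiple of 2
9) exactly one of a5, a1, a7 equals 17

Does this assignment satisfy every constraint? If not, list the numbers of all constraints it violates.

1) a6 = 17, but 17 is required to differ — violated.
2) a7 + a6 = 14 + 17 = 31; 31 < 33, bound 33 not met — violated.
3) abs(17 - 14) = 3; 3 ≤ 3 — satisfied.
4) gcd(17, 2) = 1 — satisfied.
5) a7 * a1 = 14 * 17 = 238 — satisfied.
6) a5 + a1 = 2 + 17 = 19; 19 ≤ 19 — satisfied.
7) a7 = 14 lies in [12, 16] — satisfied.
8) 14 / 2 = 7, so 2 divides 14 — satisfied.
9) a5=2, a1=17, a7=14; 1 of them equals 17 — satisfied.

Constraints 1, 2 are violated.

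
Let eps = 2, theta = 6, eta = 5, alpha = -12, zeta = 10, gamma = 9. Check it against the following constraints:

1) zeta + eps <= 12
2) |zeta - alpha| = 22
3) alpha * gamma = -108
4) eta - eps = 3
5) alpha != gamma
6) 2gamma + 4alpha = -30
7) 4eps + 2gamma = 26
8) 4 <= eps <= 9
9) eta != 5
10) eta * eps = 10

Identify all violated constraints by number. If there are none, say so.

1) zeta + eps = 10 + 2 = 12; 12 ≤ 12 — holds.
2) |10 - (-12)| = 22 — holds.
3) alpha * gamma = -12 * 9 = -108 — holds.
4) eta - eps = 5 - 2 = 3 — holds.
5) alpha = -12, gamma = 9; distinct — holds.
6) 2gamma + 4alpha = 2(9) + 4(-12) = -30 — holds.
7) 4eps + 2gamma = 4(2) + 2(9) = 26 — holds.
8) eps = 2 is outside [4, 9] — fails.
9) eta = 5, but 5 is required to differ — fails.
10) eta * eps = 5 * 2 = 10 — holds.

Constraints 8, 9 are violated.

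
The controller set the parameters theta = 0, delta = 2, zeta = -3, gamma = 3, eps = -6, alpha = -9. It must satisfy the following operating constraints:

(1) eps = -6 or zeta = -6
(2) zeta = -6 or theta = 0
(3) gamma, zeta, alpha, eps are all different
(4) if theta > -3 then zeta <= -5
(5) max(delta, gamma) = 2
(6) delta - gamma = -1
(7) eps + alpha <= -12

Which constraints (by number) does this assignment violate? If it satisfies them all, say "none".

(1) eps = -6 = -6 (first disjunct)  true
(2) zeta = -3 ≠ -6, but theta = 0 = 0 (second disjunct)  true
(3) values 3, -3, -9, -6 are pairwise distinct  true
(4) theta = 0 > -3, so we need zeta ≤ -5; but zeta = -3 > -5  false
(5) max(2, 3) = 3, not 2  false
(6) delta - gamma = 2 - 3 = -1  true
(7) eps + alpha = -6 + (-9) = -15; -15 ≤ -12  true

No — constraints 4 and 5 are not satisfied.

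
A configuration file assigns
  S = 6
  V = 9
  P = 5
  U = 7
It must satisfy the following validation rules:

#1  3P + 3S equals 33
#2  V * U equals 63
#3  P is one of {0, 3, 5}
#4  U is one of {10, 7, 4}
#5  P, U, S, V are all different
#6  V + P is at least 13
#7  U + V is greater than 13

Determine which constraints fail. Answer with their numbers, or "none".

None — every constraint holds.

#1 3P + 3S = 3(5) + 3(6) = 33  OK
#2 V * U = 9 * 7 = 63  OK
#3 P = 5 is in {0, 3, 5}  OK
#4 U = 7 is in {10, 7, 4}  OK
#5 values 5, 7, 6, 9 are pairwise distinct  OK
#6 V + P = 9 + 5 = 14; 14 ≥ 13  OK
#7 U + V = 7 + 9 = 16; 16 > 13  OK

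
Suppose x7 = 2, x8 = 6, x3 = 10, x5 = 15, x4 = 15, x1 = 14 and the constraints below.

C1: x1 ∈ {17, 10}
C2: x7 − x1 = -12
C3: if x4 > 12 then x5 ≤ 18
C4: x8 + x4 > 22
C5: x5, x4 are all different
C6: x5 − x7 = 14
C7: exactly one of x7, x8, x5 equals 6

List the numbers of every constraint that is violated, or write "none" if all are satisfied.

Constraints 1, 4, 5, and 6 are violated.

C1: x1 = 14 is not in {17, 10}  false
C2: x7 − x1 = 2 − 14 = -12  true
C3: x4 = 15 > 12, so we need x5 ≤ 18; x5 = 15 ≤ 18  true
C4: x8 + x4 = 6 + 15 = 21; 21 ≤ 22, bound 22 not met  false
C5: x5 = x4 = 15, not all different  false
C6: x5 − x7 = 15 − 2 = 13, not 14  false
C7: x7=2, x8=6, x5=15; 1 of them equals 6  true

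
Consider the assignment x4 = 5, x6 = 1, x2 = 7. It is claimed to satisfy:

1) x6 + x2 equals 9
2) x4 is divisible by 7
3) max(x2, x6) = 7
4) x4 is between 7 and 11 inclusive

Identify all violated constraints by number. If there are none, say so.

The assignment fails constraints 1, 2, and 4.

1) x6 + x2 = 1 + 7 = 8, not 9  no
2) 5 = 7*0 + 5, so 7 does not divide 5  no
3) max(7, 1) = 7  yes
4) x4 = 5 is outside [7, 11]  no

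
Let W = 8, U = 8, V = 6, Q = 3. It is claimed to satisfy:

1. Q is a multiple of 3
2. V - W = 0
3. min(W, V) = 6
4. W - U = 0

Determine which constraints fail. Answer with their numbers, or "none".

Constraint 2 is violated.

1. 3 / 3 = 1, so 3 divides 3 — satisfied.
2. V - W = 6 - 8 = -2, not 0 — violated.
3. min(8, 6) = 6 — satisfied.
4. W - U = 8 - 8 = 0 — satisfied.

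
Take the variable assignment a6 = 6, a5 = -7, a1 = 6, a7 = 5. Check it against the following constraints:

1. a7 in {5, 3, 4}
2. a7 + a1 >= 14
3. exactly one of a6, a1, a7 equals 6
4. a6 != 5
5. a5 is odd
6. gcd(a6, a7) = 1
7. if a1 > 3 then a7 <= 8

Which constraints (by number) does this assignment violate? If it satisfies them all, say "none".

1. a7 = 5 is in {5, 3, 4}  ✔
2. a7 + a1 = 5 + 6 = 11; 11 < 14, bound 14 not met  ✘
3. a6=6, a1=6, a7=5; 2 of them equal 6, not exactly one  ✘
4. a6 = 6, and 6 ≠ 5  ✔
5. a5 = -7 is odd  ✔
6. gcd(6, 5) = 1  ✔
7. a1 = 6 > 3, so we need a7 ≤ 8; a7 = 5 ≤ 8  ✔

Constraints 2, 3 do not hold.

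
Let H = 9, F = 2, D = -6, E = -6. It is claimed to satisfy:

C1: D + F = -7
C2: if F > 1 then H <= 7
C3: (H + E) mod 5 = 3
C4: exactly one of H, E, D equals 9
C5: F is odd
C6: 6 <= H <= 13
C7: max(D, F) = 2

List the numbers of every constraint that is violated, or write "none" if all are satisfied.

The assignment fails constraints 1, 2, and 5.

C1: D + F = -6 + 2 = -4, not -7 — fails.
C2: F = 2 > 1, so we need H ≤ 7; but H = 9 > 7 — fails.
C3: H + E = 3; 3 mod 5 = 3 — holds.
C4: H=9, E=-6, D=-6; 1 of them equals 9 — holds.
C5: F = 2 is even — fails.
C6: H = 9 lies in [6, 13] — holds.
C7: max(-6, 2) = 2 — holds.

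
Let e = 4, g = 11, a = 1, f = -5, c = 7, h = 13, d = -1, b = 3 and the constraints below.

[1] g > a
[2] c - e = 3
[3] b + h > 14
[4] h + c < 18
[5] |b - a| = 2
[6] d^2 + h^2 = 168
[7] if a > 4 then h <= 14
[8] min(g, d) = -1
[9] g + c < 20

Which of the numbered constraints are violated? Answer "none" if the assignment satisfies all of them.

No — constraints 4 and 6 are not satisfied.

[1] g = 11, a = 1; 11 > 1 — satisfied.
[2] c - e = 7 - 4 = 3 — satisfied.
[3] b + h = 3 + 13 = 16; 16 > 14 — satisfied.
[4] h + c = 13 + 7 = 20; 20 ≥ 18, bound 18 not met — violated.
[5] |3 - 1| = 2 — satisfied.
[6] d^2 + h^2 = (-1)^2 + 13^2 = 1 + 169 = 170, not 168 — violated.
[7] a = 1, not > 4; antecedent false, conditional vacuously true — satisfied.
[8] min(11, -1) = -1 — satisfied.
[9] g + c = 11 + 7 = 18; 18 < 20 — satisfied.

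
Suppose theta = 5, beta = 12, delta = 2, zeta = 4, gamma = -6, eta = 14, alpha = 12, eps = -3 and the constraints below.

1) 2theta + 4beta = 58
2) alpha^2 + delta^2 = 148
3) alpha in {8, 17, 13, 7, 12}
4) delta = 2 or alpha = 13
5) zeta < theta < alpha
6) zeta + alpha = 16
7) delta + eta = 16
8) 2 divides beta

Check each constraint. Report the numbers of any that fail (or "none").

1) 2theta + 4beta = 2(5) + 4(12) = 58 — satisfied.
2) alpha^2 + delta^2 = 12^2 + 2^2 = 144 + 4 = 148 — satisfied.
3) alpha = 12 is in {8, 17, 13, 7, 12} — satisfied.
4) delta = 2 = 2 (first disjunct) — satisfied.
5) values 4 < 5 < 12 — satisfied.
6) zeta + alpha = 4 + 12 = 16 — satisfied.
7) delta + eta = 2 + 14 = 16 — satisfied.
8) 12 / 2 = 6, so 2 divides 12 — satisfied.

No violations.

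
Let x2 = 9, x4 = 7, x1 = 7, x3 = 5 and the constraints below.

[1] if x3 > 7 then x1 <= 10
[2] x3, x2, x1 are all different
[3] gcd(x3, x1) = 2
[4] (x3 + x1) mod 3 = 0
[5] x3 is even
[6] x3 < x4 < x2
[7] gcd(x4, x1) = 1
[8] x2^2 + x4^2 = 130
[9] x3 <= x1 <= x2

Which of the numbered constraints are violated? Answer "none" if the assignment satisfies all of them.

[1] x3 = 5, not > 7; antecedent false, conditional vacuously true — holds.
[2] values 5, 9, 7 are pairwise distinct — holds.
[3] gcd(5, 7) = 1, not 2 — does not hold.
[4] x3 + x1 = 12; 12 mod 3 = 0 — holds.
[5] x3 = 5 is odd — does not hold.
[6] values 5 < 7 < 9 — holds.
[7] gcd(7, 7) = 7, not 1 — does not hold.
[8] x2^2 + x4^2 = 9^2 + 7^2 = 81 + 49 = 130 — holds.
[9] values 5 <= 7 <= 9 — holds.

Violated: 3, 5, and 7.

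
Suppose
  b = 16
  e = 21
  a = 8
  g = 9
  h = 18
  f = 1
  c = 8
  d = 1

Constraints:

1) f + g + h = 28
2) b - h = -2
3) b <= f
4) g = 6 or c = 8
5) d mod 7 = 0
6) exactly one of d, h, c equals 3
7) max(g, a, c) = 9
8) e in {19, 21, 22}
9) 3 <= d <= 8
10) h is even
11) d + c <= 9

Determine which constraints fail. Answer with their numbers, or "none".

No — constraints 3, 5, 6, and 9 are not satisfied.

1) f + g + h = 1 + 9 + 18 = 28  OK
2) b - h = 16 - 18 = -2  OK
3) b = 16, f = 1; 16 > 1 (want ≤)  FAIL
4) g = 9 ≠ 6, but c = 8 = 8 (second disjunct)  OK
5) 1 mod 7 = 1, not 0  FAIL
6) d=1, h=18, c=8; 0 of them equal 3, not exactly one  FAIL
7) max(9, 8, 8) = 9  OK
8) e = 21 is in {19, 21, 22}  OK
9) d = 1 is outside [3, 8]  FAIL
10) h = 18 is even  OK
11) d + c = 1 + 8 = 9; 9 ≤ 9  OK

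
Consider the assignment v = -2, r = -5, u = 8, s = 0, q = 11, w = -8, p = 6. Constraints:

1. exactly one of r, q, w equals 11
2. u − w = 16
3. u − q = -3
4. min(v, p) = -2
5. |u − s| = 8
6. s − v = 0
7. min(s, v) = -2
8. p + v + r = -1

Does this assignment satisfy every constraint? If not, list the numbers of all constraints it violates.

Constraint 6 does not hold.

1. r=-5, q=11, w=-8; 1 of them equals 11 — OK.
2. u − w = 8 − (-8) = 16 — OK.
3. u − q = 8 − 11 = -3 — OK.
4. min(-2, 6) = -2 — OK.
5. |8 − 0| = 8 — OK.
6. s − v = 0 − (-2) = 2, not 0 — violated.
7. min(0, -2) = -2 — OK.
8. p + v + r = 6 + (-2) + (-5) = -1 — OK.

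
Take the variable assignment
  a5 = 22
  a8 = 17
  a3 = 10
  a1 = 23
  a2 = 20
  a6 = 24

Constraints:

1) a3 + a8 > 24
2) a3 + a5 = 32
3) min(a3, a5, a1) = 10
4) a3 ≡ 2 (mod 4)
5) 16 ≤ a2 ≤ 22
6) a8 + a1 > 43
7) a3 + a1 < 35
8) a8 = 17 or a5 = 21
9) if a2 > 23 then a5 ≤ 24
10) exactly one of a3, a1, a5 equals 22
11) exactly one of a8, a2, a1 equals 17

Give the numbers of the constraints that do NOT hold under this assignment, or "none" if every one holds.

1) a3 + a8 = 10 + 17 = 27; 27 > 24 — satisfied.
2) a3 + a5 = 10 + 22 = 32 — satisfied.
3) min(10, 22, 23) = 10 — satisfied.
4) 10 mod 4 = 2 — satisfied.
5) a2 = 20 lies in [16, 22] — satisfied.
6) a8 + a1 = 17 + 23 = 40; 40 ≤ 43, bound 43 not met — violated.
7) a3 + a1 = 10 + 23 = 33; 33 < 35 — satisfied.
8) a8 = 17 = 17 (first disjunct) — satisfied.
9) a2 = 20, not > 23; antecedent false, conditional vacuously true — satisfied.
10) a3=10, a1=23, a5=22; 1 of them equals 22 — satisfied.
11) a8=17, a2=20, a1=23; 1 of them equals 17 — satisfied.

No — constraint 6 is not satisfied.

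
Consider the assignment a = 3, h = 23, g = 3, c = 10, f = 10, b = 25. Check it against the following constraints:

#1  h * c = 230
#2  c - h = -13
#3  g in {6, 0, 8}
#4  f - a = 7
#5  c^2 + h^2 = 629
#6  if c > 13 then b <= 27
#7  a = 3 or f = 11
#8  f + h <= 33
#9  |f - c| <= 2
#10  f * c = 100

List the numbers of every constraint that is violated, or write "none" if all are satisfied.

#1 h * c = 23 * 10 = 230 — holds.
#2 c - h = 10 - 23 = -13 — holds.
#3 g = 3 is not in {6, 0, 8} — fails.
#4 f - a = 10 - 3 = 7 — holds.
#5 c^2 + h^2 = 10^2 + 23^2 = 100 + 529 = 629 — holds.
#6 c = 10, not > 13; antecedent false, conditional vacuously true — holds.
#7 a = 3 = 3 (first disjunct) — holds.
#8 f + h = 10 + 23 = 33; 33 ≤ 33 — holds.
#9 |10 - 10| = 0; 0 ≤ 2 — holds.
#10 f * c = 10 * 10 = 100 — holds.

Constraint 3 is violated.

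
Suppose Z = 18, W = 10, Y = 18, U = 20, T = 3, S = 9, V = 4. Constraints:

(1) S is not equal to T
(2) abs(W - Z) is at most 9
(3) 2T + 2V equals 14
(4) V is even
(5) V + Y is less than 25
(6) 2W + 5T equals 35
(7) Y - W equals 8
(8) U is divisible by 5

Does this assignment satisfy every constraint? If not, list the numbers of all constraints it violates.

None — every constraint holds.

(1) S = 9, T = 3; distinct — holds.
(2) abs(10 - 18) = 8; 8 ≤ 9 — holds.
(3) 2T + 2V = 2(3) + 2(4) = 14 — holds.
(4) V = 4 is even — holds.
(5) V + Y = 4 + 18 = 22; 22 < 25 — holds.
(6) 2W + 5T = 2(10) + 5(3) = 35 — holds.
(7) Y - W = 18 - 10 = 8 — holds.
(8) 20 / 5 = 4, so 5 divides 20 — holds.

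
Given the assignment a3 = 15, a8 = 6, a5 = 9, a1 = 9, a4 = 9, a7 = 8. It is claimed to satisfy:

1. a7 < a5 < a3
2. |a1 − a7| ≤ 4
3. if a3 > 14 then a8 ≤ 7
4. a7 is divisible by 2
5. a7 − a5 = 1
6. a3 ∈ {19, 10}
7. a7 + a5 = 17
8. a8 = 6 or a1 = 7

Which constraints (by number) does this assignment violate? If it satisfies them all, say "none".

1. values 8 < 9 < 15  holds
2. |9 − 8| = 1; 1 ≤ 4  holds
3. a3 = 15 > 14, so we need a8 ≤ 7; a8 = 6 ≤ 7  holds
4. 8 / 2 = 4, so 2 divides 8  holds
5. a7 − a5 = 8 − 9 = -1, not 1  fails
6. a3 = 15 is not in {19, 10}  fails
7. a7 + a5 = 8 + 9 = 17  holds
8. a8 = 6 = 6 (first disjunct)  holds

Constraints 5 and 6 do not hold.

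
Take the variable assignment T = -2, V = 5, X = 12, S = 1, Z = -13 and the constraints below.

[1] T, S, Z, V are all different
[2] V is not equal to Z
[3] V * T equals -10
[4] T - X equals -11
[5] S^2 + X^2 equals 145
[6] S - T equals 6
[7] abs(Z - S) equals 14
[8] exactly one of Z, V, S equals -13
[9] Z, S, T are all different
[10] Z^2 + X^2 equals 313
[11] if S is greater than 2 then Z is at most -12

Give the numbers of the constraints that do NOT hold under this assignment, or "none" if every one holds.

Violated: 4, 6.

[1] values -2, 1, -13, 5 are pairwise distinct  OK
[2] V = 5, Z = -13; distinct  OK
[3] V * T = 5 * (-2) = -10  OK
[4] T - X = -2 - 12 = -14, not -11  FAIL
[5] S^2 + X^2 = 1^2 + 12^2 = 1 + 144 = 145  OK
[6] S - T = 1 - (-2) = 3, not 6  FAIL
[7] abs(-13 - 1) = 14  OK
[8] Z=-13, V=5, S=1; 1 of them equals -13  OK
[9] values -13, 1, -2 are pairwise distinct  OK
[10] Z^2 + X^2 = (-13)^2 + 12^2 = 169 + 144 = 313  OK
[11] S = 1, not > 2; antecedent false, conditional vacuously true  OK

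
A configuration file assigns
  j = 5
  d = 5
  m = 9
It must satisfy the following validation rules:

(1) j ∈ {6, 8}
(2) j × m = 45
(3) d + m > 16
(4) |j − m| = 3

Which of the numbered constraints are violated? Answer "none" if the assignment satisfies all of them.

(1) j = 5 is not in {6, 8} — does not hold.
(2) j × m = 5 × 9 = 45 — holds.
(3) d + m = 5 + 9 = 14; 14 ≤ 16, bound 16 not met — does not hold.
(4) |5 − 9| = 4, not 3 — does not hold.

Violated: 1, 3, 4.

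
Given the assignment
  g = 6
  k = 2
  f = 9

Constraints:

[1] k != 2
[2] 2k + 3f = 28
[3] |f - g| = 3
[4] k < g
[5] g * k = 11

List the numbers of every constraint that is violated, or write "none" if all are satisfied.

Constraints 1, 2, and 5 are violated.

[1] k = 2, but 2 is required to differ — violated.
[2] 2k + 3f = 2(2) + 3(9) = 31, not 28 — violated.
[3] |9 - 6| = 3 — OK.
[4] k = 2, g = 6; 2 < 6 — OK.
[5] g * k = 6 * 2 = 12, not 11 — violated.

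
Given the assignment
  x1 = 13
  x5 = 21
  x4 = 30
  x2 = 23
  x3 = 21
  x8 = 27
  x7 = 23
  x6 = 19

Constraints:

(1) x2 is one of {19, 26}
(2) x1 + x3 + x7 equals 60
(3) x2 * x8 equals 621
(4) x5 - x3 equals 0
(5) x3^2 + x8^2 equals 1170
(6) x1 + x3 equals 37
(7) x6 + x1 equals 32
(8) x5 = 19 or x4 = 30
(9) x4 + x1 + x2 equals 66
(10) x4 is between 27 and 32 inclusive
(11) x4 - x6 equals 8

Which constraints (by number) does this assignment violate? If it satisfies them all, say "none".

(1) x2 = 23 is not in {19, 26} — violated.
(2) x1 + x3 + x7 = 13 + 21 + 23 = 57, not 60 — violated.
(3) x2 * x8 = 23 * 27 = 621 — OK.
(4) x5 - x3 = 21 - 21 = 0 — OK.
(5) x3^2 + x8^2 = 21^2 + 27^2 = 441 + 729 = 1170 — OK.
(6) x1 + x3 = 13 + 21 = 34, not 37 — violated.
(7) x6 + x1 = 19 + 13 = 32 — OK.
(8) x5 = 21 ≠ 19, but x4 = 30 = 30 (second disjunct) — OK.
(9) x4 + x1 + x2 = 30 + 13 + 23 = 66 — OK.
(10) x4 = 30 lies in [27, 32] — OK.
(11) x4 - x6 = 30 - 19 = 11, not 8 — violated.

Violated: 1, 2, 6, and 11.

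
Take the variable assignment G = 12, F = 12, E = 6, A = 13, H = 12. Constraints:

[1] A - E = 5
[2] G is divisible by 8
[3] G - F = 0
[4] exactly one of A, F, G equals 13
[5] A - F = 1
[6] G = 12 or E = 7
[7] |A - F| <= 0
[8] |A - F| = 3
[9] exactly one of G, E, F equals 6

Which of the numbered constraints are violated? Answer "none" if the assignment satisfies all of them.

[1] A - E = 13 - 6 = 7, not 5  FAIL
[2] 12 = 8*1 + 4, so 8 does not divide 12  FAIL
[3] G - F = 12 - 12 = 0  OK
[4] A=13, F=12, G=12; 1 of them equals 13  OK
[5] A - F = 13 - 12 = 1  OK
[6] G = 12 = 12 (first disjunct)  OK
[7] |13 - 12| = 1; 1 > 0, exceeds bound 0  FAIL
[8] |13 - 12| = 1, not 3  FAIL
[9] G=12, E=6, F=12; 1 of them equals 6  OK

Constraints 1, 2, 7, 8 do not hold.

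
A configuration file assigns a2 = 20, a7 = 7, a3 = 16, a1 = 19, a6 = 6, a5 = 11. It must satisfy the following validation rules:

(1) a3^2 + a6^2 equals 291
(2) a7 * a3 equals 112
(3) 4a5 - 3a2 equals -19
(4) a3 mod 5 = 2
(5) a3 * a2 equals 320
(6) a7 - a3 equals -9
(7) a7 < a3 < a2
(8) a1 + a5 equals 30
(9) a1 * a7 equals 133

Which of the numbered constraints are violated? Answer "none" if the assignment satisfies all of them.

No — constraints 1, 3, 4 are not satisfied.

(1) a3^2 + a6^2 = 16^2 + 6^2 = 256 + 36 = 292, not 291 — does not hold.
(2) a7 * a3 = 7 * 16 = 112 — holds.
(3) 4a5 - 3a2 = 4(11) - 3(20) = -16, not -19 — does not hold.
(4) 16 mod 5 = 1, not 2 — does not hold.
(5) a3 * a2 = 16 * 20 = 320 — holds.
(6) a7 - a3 = 7 - 16 = -9 — holds.
(7) values 7 < 16 < 20 — holds.
(8) a1 + a5 = 19 + 11 = 30 — holds.
(9) a1 * a7 = 19 * 7 = 133 — holds.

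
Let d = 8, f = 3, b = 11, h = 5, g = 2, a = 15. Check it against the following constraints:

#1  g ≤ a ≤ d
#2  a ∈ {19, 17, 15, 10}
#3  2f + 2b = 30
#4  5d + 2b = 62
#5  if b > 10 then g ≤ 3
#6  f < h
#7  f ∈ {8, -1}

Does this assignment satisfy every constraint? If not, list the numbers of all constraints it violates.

No — constraints 1, 3, and 7 are not satisfied.

#1 values 2, 15, 8; a = 15 is not ≤ d = 8 — violated.
#2 a = 15 is in {19, 17, 15, 10} — satisfied.
#3 2f + 2b = 2(3) + 2(11) = 28, not 30 — violated.
#4 5d + 2b = 5(8) + 2(11) = 62 — satisfied.
#5 b = 11 > 10, so we need g ≤ 3; g = 2 ≤ 3 — satisfied.
#6 f = 3, h = 5; 3 < 5 — satisfied.
#7 f = 3 is not in {8, -1} — violated.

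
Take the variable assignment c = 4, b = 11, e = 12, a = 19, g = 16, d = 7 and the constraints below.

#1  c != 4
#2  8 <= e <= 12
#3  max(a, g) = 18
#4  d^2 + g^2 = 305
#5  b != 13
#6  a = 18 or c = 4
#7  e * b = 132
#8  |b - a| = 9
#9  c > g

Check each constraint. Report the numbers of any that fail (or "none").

Violated: 1, 3, 8, and 9.

#1 c = 4, but 4 is required to differ — violated.
#2 e = 12 lies in [8, 12] — OK.
#3 max(19, 16) = 19, not 18 — violated.
#4 d^2 + g^2 = 7^2 + 16^2 = 49 + 256 = 305 — OK.
#5 b = 11, and 11 ≠ 13 — OK.
#6 a = 19 ≠ 18, but c = 4 = 4 (second disjunct) — OK.
#7 e * b = 12 * 11 = 132 — OK.
#8 |11 - 19| = 8, not 9 — violated.
#9 c = 4, g = 16; 4 ≤ 16 (want >) — violated.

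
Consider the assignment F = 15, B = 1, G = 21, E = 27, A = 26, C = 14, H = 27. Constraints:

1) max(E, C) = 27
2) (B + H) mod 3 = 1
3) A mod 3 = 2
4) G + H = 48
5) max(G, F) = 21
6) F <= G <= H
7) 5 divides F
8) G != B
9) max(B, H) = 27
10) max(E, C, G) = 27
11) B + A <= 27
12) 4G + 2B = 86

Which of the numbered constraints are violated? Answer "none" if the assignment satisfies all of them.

Yes — all constraints hold.

1) max(27, 14) = 27  holds
2) B + H = 28; 28 mod 3 = 1  holds
3) 26 mod 3 = 2  holds
4) G + H = 21 + 27 = 48  holds
5) max(21, 15) = 21  holds
6) values 15 <= 21 <= 27  holds
7) 15 / 5 = 3, so 5 divides 15  holds
8) G = 21, B = 1; distinct  holds
9) max(1, 27) = 27  holds
10) max(27, 14, 21) = 27  holds
11) B + A = 1 + 26 = 27; 27 ≤ 27  holds
12) 4G + 2B = 4(21) + 2(1) = 86  holds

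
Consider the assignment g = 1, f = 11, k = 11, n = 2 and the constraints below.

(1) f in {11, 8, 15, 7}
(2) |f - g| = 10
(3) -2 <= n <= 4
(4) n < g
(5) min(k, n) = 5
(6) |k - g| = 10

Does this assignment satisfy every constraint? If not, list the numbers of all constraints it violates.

Constraints 4 and 5 do not hold.

(1) f = 11 is in {11, 8, 15, 7} — OK.
(2) |11 - 1| = 10 — OK.
(3) n = 2 lies in [-2, 4] — OK.
(4) n = 2, g = 1; 2 ≥ 1 (want <) — violated.
(5) min(11, 2) = 2, not 5 — violated.
(6) |11 - 1| = 10 — OK.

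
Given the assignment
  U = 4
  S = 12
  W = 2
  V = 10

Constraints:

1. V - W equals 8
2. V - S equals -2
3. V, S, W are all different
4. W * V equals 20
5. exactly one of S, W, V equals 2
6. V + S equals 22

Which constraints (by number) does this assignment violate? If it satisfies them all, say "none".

The assignment satisfies every constraint.

1. V - W = 10 - 2 = 8 — OK.
2. V - S = 10 - 12 = -2 — OK.
3. values 10, 12, 2 are pairwise distinct — OK.
4. W * V = 2 * 10 = 20 — OK.
5. S=12, W=2, V=10; 1 of them equals 2 — OK.
6. V + S = 10 + 12 = 22 — OK.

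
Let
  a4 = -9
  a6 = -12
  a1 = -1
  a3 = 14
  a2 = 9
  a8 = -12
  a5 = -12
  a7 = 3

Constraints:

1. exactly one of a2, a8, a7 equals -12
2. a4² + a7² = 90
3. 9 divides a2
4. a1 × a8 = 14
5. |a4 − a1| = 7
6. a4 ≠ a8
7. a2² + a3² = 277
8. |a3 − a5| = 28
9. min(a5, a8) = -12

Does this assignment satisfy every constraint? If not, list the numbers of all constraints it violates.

The assignment fails constraints 4, 5, 8.

1. a2=9, a8=-12, a7=3; 1 of them equals -12 — holds.
2. a4² + a7² = (-9)² + 3² = 81 + 9 = 90 — holds.
3. 9 / 9 = 1, so 9 divides 9 — holds.
4. a1 × a8 = -1 × (-12) = 12, not 14 — fails.
5. |-9 − (-1)| = 8, not 7 — fails.
6. a4 = -9, a8 = -12; distinct — holds.
7. a2² + a3² = 9² + 14² = 81 + 196 = 277 — holds.
8. |14 − (-12)| = 26, not 28 — fails.
9. min(-12, -12) = -12 — holds.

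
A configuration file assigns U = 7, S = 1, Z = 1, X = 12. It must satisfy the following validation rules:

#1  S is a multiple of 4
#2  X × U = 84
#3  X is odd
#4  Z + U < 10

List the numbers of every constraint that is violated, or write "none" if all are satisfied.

No — constraints 1 and 3 are not satisfied.

#1 1 = 4×0 + 1, so 4 does not divide 1 — does not hold.
#2 X × U = 12 × 7 = 84 — holds.
#3 X = 12 is even — does not hold.
#4 Z + U = 1 + 7 = 8; 8 < 10 — holds.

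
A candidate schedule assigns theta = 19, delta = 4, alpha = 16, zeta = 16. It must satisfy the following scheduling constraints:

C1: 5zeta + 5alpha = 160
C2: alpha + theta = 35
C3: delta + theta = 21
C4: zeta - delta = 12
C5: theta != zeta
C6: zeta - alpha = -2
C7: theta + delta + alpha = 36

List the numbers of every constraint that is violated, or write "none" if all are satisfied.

C1: 5zeta + 5alpha = 5(16) + 5(16) = 160 — OK.
C2: alpha + theta = 16 + 19 = 35 — OK.
C3: delta + theta = 4 + 19 = 23, not 21 — violated.
C4: zeta - delta = 16 - 4 = 12 — OK.
C5: theta = 19, zeta = 16; distinct — OK.
C6: zeta - alpha = 16 - 16 = 0, not -2 — violated.
C7: theta + delta + alpha = 19 + 4 + 16 = 39, not 36 — violated.

Violated: 3, 6, 7.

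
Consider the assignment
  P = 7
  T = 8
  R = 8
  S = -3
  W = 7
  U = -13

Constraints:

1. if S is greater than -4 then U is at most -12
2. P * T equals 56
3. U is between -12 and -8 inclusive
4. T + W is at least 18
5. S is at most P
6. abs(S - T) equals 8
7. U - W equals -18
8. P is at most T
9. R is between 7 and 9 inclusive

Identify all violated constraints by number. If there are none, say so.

Constraints 3, 4, 6, 7 do not hold.

1. S = -3 > -4, so we need U ≤ -12; U = -13 ≤ -12 — satisfied.
2. P * T = 7 * 8 = 56 — satisfied.
3. U = -13 is outside [-12, -8] — violated.
4. T + W = 8 + 7 = 15; 15 < 18, bound 18 not met — violated.
5. S = -3, P = 7; -3 ≤ 7 — satisfied.
6. abs(-3 - 8) = 11, not 8 — violated.
7. U - W = -13 - 7 = -20, not -18 — violated.
8. P = 7, T = 8; 7 ≤ 8 — satisfied.
9. R = 8 lies in [7, 9] — satisfied.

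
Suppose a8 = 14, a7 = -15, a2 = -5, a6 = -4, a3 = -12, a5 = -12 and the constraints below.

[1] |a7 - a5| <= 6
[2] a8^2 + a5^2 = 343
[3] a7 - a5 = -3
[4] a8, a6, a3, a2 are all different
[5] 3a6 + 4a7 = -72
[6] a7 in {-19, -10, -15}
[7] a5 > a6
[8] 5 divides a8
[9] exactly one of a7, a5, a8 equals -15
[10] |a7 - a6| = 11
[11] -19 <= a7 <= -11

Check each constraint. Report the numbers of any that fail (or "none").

Constraints 2, 7, and 8 are violated.

[1] |-15 - (-12)| = 3; 3 ≤ 6  OK
[2] a8^2 + a5^2 = 14^2 + (-12)^2 = 196 + 144 = 340, not 343  FAIL
[3] a7 - a5 = -15 - (-12) = -3  OK
[4] values 14, -4, -12, -5 are pairwise distinct  OK
[5] 3a6 + 4a7 = 3(-4) + 4(-15) = -72  OK
[6] a7 = -15 is in {-19, -10, -15}  OK
[7] a5 = -12, a6 = -4; -12 ≤ -4 (want >)  FAIL
[8] 14 = 5*2 + 4, so 5 does not divide 14  FAIL
[9] a7=-15, a5=-12, a8=14; 1 of them equals -15  OK
[10] |-15 - (-4)| = 11  OK
[11] a7 = -15 lies in [-19, -11]  OK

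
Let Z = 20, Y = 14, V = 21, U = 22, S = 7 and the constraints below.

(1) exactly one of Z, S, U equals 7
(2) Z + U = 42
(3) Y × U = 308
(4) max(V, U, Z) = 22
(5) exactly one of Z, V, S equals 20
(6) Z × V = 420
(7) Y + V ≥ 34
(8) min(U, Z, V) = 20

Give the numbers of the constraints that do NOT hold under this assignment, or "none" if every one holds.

The assignment satisfies every constraint.

(1) Z=20, S=7, U=22; 1 of them equals 7  OK
(2) Z + U = 20 + 22 = 42  OK
(3) Y × U = 14 × 22 = 308  OK
(4) max(21, 22, 20) = 22  OK
(5) Z=20, V=21, S=7; 1 of them equals 20  OK
(6) Z × V = 20 × 21 = 420  OK
(7) Y + V = 14 + 21 = 35; 35 ≥ 34  OK
(8) min(22, 20, 21) = 20  OK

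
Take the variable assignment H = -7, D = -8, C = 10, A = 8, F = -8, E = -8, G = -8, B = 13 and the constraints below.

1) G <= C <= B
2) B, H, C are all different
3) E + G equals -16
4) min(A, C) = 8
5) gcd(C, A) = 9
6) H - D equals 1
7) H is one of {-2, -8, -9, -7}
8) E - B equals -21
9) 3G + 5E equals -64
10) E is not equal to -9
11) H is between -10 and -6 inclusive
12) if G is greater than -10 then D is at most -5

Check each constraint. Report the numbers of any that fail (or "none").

1) values -8 <= 10 <= 13 — satisfied.
2) values 13, -7, 10 are pairwise distinct — satisfied.
3) E + G = -8 + (-8) = -16 — satisfied.
4) min(8, 10) = 8 — satisfied.
5) gcd(10, 8) = 2, not 9 — violated.
6) H - D = -7 - (-8) = 1 — satisfied.
7) H = -7 is in {-2, -8, -9, -7} — satisfied.
8) E - B = -8 - 13 = -21 — satisfied.
9) 3G + 5E = 3(-8) + 5(-8) = -64 — satisfied.
10) E = -8, and -8 ≠ -9 — satisfied.
11) H = -7 lies in [-10, -6] — satisfied.
12) G = -8 > -10, so we need D ≤ -5; D = -8 ≤ -5 — satisfied.

Constraint 5 does not hold.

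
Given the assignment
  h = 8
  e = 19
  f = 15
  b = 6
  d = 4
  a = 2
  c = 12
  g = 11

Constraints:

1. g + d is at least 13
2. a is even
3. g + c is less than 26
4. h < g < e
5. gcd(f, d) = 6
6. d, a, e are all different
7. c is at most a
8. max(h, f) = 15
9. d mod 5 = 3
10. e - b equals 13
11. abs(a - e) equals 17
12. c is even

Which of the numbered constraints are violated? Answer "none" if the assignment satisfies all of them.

Constraints 5, 7, 9 are violated.

1. g + d = 11 + 4 = 15; 15 ≥ 13 — OK.
2. a = 2 is even — OK.
3. g + c = 11 + 12 = 23; 23 < 26 — OK.
4. values 8 < 11 < 19 — OK.
5. gcd(15, 4) = 1, not 6 — violated.
6. values 4, 2, 19 are pairwise distinct — OK.
7. c = 12, a = 2; 12 > 2 (want ≤) — violated.
8. max(8, 15) = 15 — OK.
9. 4 mod 5 = 4, not 3 — violated.
10. e - b = 19 - 6 = 13 — OK.
11. abs(2 - 19) = 17 — OK.
12. c = 12 is even — OK.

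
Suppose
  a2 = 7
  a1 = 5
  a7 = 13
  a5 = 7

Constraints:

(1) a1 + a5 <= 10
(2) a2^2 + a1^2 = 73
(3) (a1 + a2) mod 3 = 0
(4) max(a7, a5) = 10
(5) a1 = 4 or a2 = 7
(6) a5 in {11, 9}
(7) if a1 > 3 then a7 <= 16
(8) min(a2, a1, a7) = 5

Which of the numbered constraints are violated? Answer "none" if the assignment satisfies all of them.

(1) a1 + a5 = 5 + 7 = 12; 12 > 10, bound 10 not met — fails.
(2) a2^2 + a1^2 = 7^2 + 5^2 = 49 + 25 = 74, not 73 — fails.
(3) a1 + a2 = 12; 12 mod 3 = 0 — holds.
(4) max(13, 7) = 13, not 10 — fails.
(5) a1 = 5 ≠ 4, but a2 = 7 = 7 (second disjunct) — holds.
(6) a5 = 7 is not in {11, 9} — fails.
(7) a1 = 5 > 3, so we need a7 ≤ 16; a7 = 13 ≤ 16 — holds.
(8) min(7, 5, 13) = 5 — holds.

The assignment fails constraints 1, 2, 4, and 6.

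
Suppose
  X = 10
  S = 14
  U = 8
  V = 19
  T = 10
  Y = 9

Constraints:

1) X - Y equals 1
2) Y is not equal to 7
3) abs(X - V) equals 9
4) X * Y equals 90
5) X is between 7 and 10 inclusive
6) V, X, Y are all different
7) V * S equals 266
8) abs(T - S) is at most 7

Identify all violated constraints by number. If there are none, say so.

The assignment satisfies every constraint.

1) X - Y = 10 - 9 = 1  OK
2) Y = 9, and 9 ≠ 7  OK
3) abs(10 - 19) = 9  OK
4) X * Y = 10 * 9 = 90  OK
5) X = 10 lies in [7, 10]  OK
6) values 19, 10, 9 are pairwise distinct  OK
7) V * S = 19 * 14 = 266  OK
8) abs(10 - 14) = 4; 4 ≤ 7  OK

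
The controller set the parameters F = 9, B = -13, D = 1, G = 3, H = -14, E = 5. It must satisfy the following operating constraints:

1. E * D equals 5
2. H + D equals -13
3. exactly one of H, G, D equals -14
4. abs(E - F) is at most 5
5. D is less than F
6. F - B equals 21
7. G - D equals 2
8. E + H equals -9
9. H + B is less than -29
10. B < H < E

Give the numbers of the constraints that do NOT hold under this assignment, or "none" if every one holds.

Constraints 6, 9, 10 do not hold.

1. E * D = 5 * 1 = 5  ✔
2. H + D = -14 + 1 = -13  ✔
3. H=-14, G=3, D=1; 1 of them equals -14  ✔
4. abs(5 - 9) = 4; 4 ≤ 5  ✔
5. D = 1, F = 9; 1 < 9  ✔
6. F - B = 9 - (-13) = 22, not 21  ✘
7. G - D = 3 - 1 = 2  ✔
8. E + H = 5 + (-14) = -9  ✔
9. H + B = -14 + (-13) = -27; -27 ≥ -29, bound -29 not met  ✘
10. values -13, -14, 5; B = -13 is not < H = -14  ✘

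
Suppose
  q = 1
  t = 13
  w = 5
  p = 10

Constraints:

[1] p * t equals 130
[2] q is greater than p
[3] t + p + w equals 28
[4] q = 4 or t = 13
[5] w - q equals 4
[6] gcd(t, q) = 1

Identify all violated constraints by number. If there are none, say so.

Violated: 2.

[1] p * t = 10 * 13 = 130 — holds.
[2] q = 1, p = 10; 1 ≤ 10 (want >) — does not hold.
[3] t + p + w = 13 + 10 + 5 = 28 — holds.
[4] q = 1 ≠ 4, but t = 13 = 13 (second disjunct) — holds.
[5] w - q = 5 - 1 = 4 — holds.
[6] gcd(13, 1) = 1 — holds.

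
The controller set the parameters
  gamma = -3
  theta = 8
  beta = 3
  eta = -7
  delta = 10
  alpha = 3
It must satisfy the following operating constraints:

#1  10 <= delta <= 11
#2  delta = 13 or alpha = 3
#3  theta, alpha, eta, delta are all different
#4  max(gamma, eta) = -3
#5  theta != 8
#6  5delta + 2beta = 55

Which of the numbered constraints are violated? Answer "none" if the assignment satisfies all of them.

No — constraints 5 and 6 are not satisfied.

#1 delta = 10 lies in [10, 11]  ✔
#2 delta = 10 ≠ 13, but alpha = 3 = 3 (second disjunct)  ✔
#3 values 8, 3, -7, 10 are pairwise distinct  ✔
#4 max(-3, -7) = -3  ✔
#5 theta = 8, but 8 is required to differ  ✘
#6 5delta + 2beta = 5(10) + 2(3) = 56, not 55  ✘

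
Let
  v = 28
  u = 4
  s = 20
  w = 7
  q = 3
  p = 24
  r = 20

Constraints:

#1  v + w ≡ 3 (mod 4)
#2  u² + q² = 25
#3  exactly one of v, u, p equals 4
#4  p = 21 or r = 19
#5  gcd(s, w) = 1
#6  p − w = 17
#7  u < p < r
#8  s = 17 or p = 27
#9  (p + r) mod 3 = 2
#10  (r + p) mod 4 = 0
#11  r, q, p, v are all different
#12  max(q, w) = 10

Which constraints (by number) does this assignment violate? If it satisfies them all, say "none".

#1 v + w = 35; 35 mod 4 = 3  yes
#2 u² + q² = 4² + 3² = 16 + 9 = 25  yes
#3 v=28, u=4, p=24; 1 of them equals 4  yes
#4 p = 24 ≠ 21 and r = 20 ≠ 19; both disjuncts false  no
#5 gcd(20, 7) = 1  yes
#6 p − w = 24 − 7 = 17  yes
#7 values 4, 24, 20; p = 24 is not < r = 20  no
#8 s = 20 ≠ 17 and p = 24 ≠ 27; both disjuncts false  no
#9 p + r = 44; 44 mod 3 = 2  yes
#10 r + p = 44; 44 mod 4 = 0  yes
#11 values 20, 3, 24, 28 are pairwise distinct  yes
#12 max(3, 7) = 7, not 10  no

Constraints 4, 7, 8, 12 are violated.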